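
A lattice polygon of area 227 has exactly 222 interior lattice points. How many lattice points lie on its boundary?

12

Pick's theorem gives A = I + B/2 − 1, so B = 2(A − I + 1) = 2(227 − 222 + 1) = 12.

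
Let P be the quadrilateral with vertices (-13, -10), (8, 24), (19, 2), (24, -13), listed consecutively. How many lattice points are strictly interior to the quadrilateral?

680

Using the shoelace formula, 2A = |((-13)·24 − 8·(-10)) + (8·2 − 19·24) + (19·(-13) − 24·2) + (24·(-10) − (-13)·(-13))| = 1376, so the area is 688.
Summing gcd(|Δx|,|Δy|) over the edges gives the boundary count: gcd(21,34) + gcd(11,22) + gcd(5,15) + gcd(37,3) = 1+11+5+1 = 18.
Pick's theorem gives I = A − B/2 + 1 = 688 − 18/2 + 1 = 680.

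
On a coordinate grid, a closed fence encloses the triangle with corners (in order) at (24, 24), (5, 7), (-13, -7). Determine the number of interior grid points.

Using the shoelace formula, 2A = |(24·7 − 5·24) + (5·(-7) − (-13)·7) + ((-13)·24 − 24·(-7))| = 40, so the area is 20.
The number of boundary lattice points is Σ gcd(|Δx|,|Δy|) = gcd(19,17) + gcd(18,14) + gcd(37,31) = 1+2+1 = 4.
Pick's theorem gives I = A − B/2 + 1 = 20 − 4/2 + 1 = 19.

19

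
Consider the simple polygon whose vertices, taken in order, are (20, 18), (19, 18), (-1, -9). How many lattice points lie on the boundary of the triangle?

5

Summing gcd(|Δx|,|Δy|) over the edges gives the boundary count: gcd(1,0) + gcd(20,27) + gcd(21,27) = 1+1+3 = 5.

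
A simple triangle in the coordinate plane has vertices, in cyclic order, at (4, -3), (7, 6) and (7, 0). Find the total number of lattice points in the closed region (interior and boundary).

By the shoelace formula, twice the signed area is |(4·6 − 7·(-3)) + (7·0 − 7·6) + (7·(-3) − 4·0)| = 18, so the area is 9.
The number of boundary lattice points is Σ gcd(|Δx|,|Δy|) = gcd(3,9) + gcd(0,6) + gcd(3,3) = 3+6+3 = 12.
Pick's theorem gives I = A − B/2 + 1 = 9 − 12/2 + 1 = 4, so the closed region contains I + B = 4 + 12 = 16 lattice points.

16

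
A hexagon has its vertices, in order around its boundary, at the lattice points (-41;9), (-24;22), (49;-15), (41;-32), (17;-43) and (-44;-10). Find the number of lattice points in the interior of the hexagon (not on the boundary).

3220

Using the shoelace formula, 2A = |[(-41)·22 − (-24)·9] + [(-24)·(-15) − 49·22] + [49·(-32) − 41·(-15)] + [41·(-43) − 17·(-32)] + [17·(-10) − (-44)·(-43)] + [(-44)·9 − (-41)·(-10)]| = 6444, so the area is 3222.
The number of boundary lattice points is Σ gcd(|Δx|,|Δy|) = gcd(17,13) + gcd(73,37) + gcd(8,17) + gcd(24,11) + gcd(61,33) + gcd(3,19) = 1+1+1+1+1+1 = 6.
By Pick's theorem A = I + B/2 − 1, so I = 3222 − 6/2 + 1 = 3220.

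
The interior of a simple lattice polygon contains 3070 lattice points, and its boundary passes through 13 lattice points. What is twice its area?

6151

By Pick's theorem, A = I + B/2 − 1 = 3070 + 13/2 − 1 = 6151/2.
Hence 2A = 6151.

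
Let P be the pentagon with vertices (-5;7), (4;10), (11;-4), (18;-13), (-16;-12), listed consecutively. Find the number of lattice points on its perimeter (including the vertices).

13

Summing gcd(|Δx|,|Δy|) over the edges gives the boundary count: gcd(9,3) + gcd(7,14) + gcd(7,9) + gcd(34,1) + gcd(11,19) = 3+7+1+1+1 = 13.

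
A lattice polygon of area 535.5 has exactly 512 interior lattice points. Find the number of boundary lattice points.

49

Pick's theorem gives A = I + B/2 − 1, so B = 2(A − I + 1) = 2(535.5 − 512 + 1) = 49.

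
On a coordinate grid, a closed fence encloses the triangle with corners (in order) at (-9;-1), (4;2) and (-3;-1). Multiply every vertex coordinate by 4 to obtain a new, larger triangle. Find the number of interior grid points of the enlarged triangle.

129

The shoelace formula gives twice the area as |[(-9)·2 − 4·(-1)] + [4·(-1) − (-3)·2] + [(-3)·(-1) − (-9)·(-1)]| = 18, so the area is 9.
The number of boundary lattice points is Σ gcd(|Δx|,|Δy|) = gcd(13,3) + gcd(7,3) + gcd(6,0) = 1+1+6 = 8.
Scaling by 4 multiplies the area by 4² = 16 (so the new area is 144) and multiplies the boundary lattice-point count by 4, giving 32.
By Pick's theorem, the interior count of the dilated polygon is 144 − 32/2 + 1 = 129.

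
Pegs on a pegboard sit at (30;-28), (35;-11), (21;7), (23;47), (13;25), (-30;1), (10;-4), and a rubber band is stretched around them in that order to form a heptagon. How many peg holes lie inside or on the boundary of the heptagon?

1324

Using the shoelace formula, 2A = |[30·(-11) − 35·(-28)] + [35·7 − 21·(-11)] + [21·47 − 23·7] + [23·25 − 13·47] + [13·1 − (-30)·25] + [(-30)·(-4) − 10·1] + [10·(-28) − 30·(-4)]| = 2629, so the area is 2629/2.
The number of boundary lattice points is Σ gcd(|Δx|,|Δy|) = gcd(5,17) + gcd(14,18) + gcd(2,40) + gcd(10,22) + gcd(43,24) + gcd(40,5) + gcd(20,24) = 1+2+2+2+1+5+4 = 17.
Pick's theorem gives I = A − B/2 + 1 = 2629/2 − 17/2 + 1 = 1307, so the closed region contains I + B = 1307 + 17 = 1324 lattice points.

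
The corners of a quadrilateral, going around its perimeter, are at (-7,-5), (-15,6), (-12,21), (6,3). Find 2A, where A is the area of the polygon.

By the shoelace formula, twice the signed area is |[(-7)·6 − (-15)·(-5)] + [(-15)·21 − (-12)·6] + [(-12)·3 − 6·21] + [6·(-5) − (-7)·3]| = 531, so the area is 265.5.

531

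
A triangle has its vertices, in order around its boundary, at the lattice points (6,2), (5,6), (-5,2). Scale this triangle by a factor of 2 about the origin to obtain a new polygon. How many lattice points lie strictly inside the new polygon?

75

By the shoelace formula, twice the signed area is |(6·6 − 5·2) + (5·2 − (-5)·6) + ((-5)·2 − 6·2)| = 44, so the area is 22.
The number of boundary lattice points is Σ gcd(|Δx|,|Δy|) = gcd(1,4) + gcd(10,4) + gcd(11,0) = 1+2+11 = 14.
Scaling by 2 multiplies the area by 2² = 4 (so the new area is 88) and multiplies the boundary lattice-point count by 2, giving 28.
By Pick's theorem, the interior count of the dilated polygon is 88 − 28/2 + 1 = 75.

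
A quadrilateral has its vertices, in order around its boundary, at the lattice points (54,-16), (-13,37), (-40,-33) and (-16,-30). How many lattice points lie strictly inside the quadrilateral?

3115

By the shoelace formula, twice the signed area is |[54·37 − (-13)·(-16)] + [(-13)·(-33) − (-40)·37] + [(-40)·(-30) − (-16)·(-33)] + [(-16)·(-16) − 54·(-30)]| = 6247, so the area is 3123.5.
The number of boundary lattice points is Σ gcd(|Δx|,|Δy|) = gcd(67,53) + gcd(27,70) + gcd(24,3) + gcd(70,14) = 1+1+3+14 = 19.
Pick's theorem gives I = A − B/2 + 1 = 3123.5 − 19/2 + 1 = 3115.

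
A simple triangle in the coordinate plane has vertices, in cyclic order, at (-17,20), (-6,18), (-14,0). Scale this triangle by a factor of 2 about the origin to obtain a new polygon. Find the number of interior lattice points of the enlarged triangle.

425

By the shoelace formula, twice the signed area is |[(-17)·18 − (-6)·20] + [(-6)·0 − (-14)·18] + [(-14)·20 − (-17)·0]| = 214, so the area is 107.
Summing gcd(|Δx|,|Δy|) over the edges gives the boundary count: gcd(11,2) + gcd(8,18) + gcd(3,20) = 1+2+1 = 4.
Scaling by 2 multiplies the area by 2² = 4 (so the new area is 428) and multiplies the boundary lattice-point count by 2, giving 8.
By Pick's theorem, the interior count of the dilated polygon is 428 − 8/2 + 1 = 425.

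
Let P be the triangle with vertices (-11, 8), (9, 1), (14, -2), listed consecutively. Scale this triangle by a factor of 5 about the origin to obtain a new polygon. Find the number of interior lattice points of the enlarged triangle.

296

By the shoelace formula, twice the signed area is |((-11)·1 − 9·8) + (9·(-2) − 14·1) + (14·8 − (-11)·(-2))| = 25, so the area is 12.5.
The number of boundary lattice points is Σ gcd(|Δx|,|Δy|) = gcd(20,7) + gcd(5,3) + gcd(25,10) = 1+1+5 = 7.
Scaling by 5 multiplies the area by 5² = 25 (so the new area is 625/2) and multiplies the boundary lattice-point count by 5, giving 35.
By Pick's theorem, the interior count of the dilated polygon is 625/2 − 35/2 + 1 = 296.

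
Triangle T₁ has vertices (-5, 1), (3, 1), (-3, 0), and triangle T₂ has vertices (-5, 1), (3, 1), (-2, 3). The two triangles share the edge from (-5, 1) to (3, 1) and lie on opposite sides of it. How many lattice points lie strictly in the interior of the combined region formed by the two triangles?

11

The union is the simple quadrilateral with vertices (-5, 1), (-3, 0), (3, 1), (-2, 3) in order.
The shoelace formula gives twice the area as |((-5)·0 − (-3)·1) + ((-3)·1 − 3·0) + (3·3 − (-2)·1) + ((-2)·1 − (-5)·3)| = 24, so the area is 12.
Summing gcd(|Δx|,|Δy|) over the edges gives the boundary count: gcd(2,1) + gcd(6,1) + gcd(5,2) + gcd(3,2) = 1+1+1+1 = 4.
By Pick's theorem I = A − B/2 + 1 = 12 − 4/2 + 1 = 11.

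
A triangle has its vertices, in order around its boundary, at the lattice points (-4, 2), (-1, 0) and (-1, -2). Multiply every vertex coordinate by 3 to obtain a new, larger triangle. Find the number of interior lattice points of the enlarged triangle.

The shoelace formula gives twice the area as |[(-4)·0 − (-1)·2] + [(-1)·(-2) − (-1)·0] + [(-1)·2 − (-4)·(-2)]| = 6, so the area is 3.
Along each edge there are gcd(|Δx|,|Δy|)+1 lattice points, so counting each shared vertex once the boundary has gcd(3,2) + gcd(0,2) + gcd(3,4) = 1+2+1 = 4.
Scaling by 3 multiplies the area by 3² = 9 (so the new area is 27) and multiplies the boundary lattice-point count by 3, giving 12.
By Pick's theorem, the interior count of the dilated polygon is 27 − 12/2 + 1 = 22.

22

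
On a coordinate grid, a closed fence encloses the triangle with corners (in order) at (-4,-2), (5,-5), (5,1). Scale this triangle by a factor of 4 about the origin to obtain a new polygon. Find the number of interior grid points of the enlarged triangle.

Using the shoelace formula, 2A = |((-4)·(-5) − 5·(-2)) + (5·1 − 5·(-5)) + (5·(-2) − (-4)·1)| = 54, so the area is 27.
Summing gcd(|Δx|,|Δy|) over the edges gives the boundary count: gcd(9,3) + gcd(0,6) + gcd(9,3) = 3+6+3 = 12.
Scaling by 4 multiplies the area by 4² = 16 (so the new area is 432) and multiplies the boundary lattice-point count by 4, giving 48.
By Pick's theorem, the interior count of the dilated polygon is 432 − 48/2 + 1 = 409.

409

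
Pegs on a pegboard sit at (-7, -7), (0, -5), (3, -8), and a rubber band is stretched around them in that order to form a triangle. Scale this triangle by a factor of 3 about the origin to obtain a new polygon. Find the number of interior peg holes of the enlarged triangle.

115

By the shoelace formula, twice the signed area is |[(-7)·(-5) − 0·(-7)] + [0·(-8) − 3·(-5)] + [3·(-7) − (-7)·(-8)]| = 27, so the area is 13.5.
The number of boundary lattice points is Σ gcd(|Δx|,|Δy|) = gcd(7,2) + gcd(3,3) + gcd(10,1) = 1+3+1 = 5.
Scaling by 3 multiplies the area by 3² = 9 (so the new area is 243/2) and multiplies the boundary lattice-point count by 3, giving 15.
By Pick's theorem, the interior count of the dilated polygon is 243/2 − 15/2 + 1 = 115.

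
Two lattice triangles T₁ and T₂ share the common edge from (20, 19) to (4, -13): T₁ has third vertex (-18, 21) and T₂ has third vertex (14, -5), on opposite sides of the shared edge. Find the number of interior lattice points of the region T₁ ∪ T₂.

The union is the simple quadrilateral with vertices (20, 19), (-18, 21), (4, -13), (14, -5) in order.
The shoelace formula gives twice the area as |(20·21 − (-18)·19) + ((-18)·(-13) − 4·21) + (4·(-5) − 14·(-13)) + (14·19 − 20·(-5))| = 1440, so the area is 720.
Summing gcd(|Δx|,|Δy|) over the edges gives the boundary count: gcd(38,2) + gcd(22,34) + gcd(10,8) + gcd(6,24) = 2+2+2+6 = 12.
By Pick's theorem I = A − B/2 + 1 = 720 − 12/2 + 1 = 715.

715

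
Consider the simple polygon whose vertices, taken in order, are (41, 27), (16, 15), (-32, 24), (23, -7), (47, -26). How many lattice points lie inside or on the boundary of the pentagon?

The shoelace formula gives twice the area as |[41·15 − 16·27] + [16·24 − (-32)·15] + [(-32)·(-7) − 23·24] + [23·(-26) − 47·(-7)] + [47·27 − 41·(-26)]| = 2785, so the area is 2785/2.
The number of boundary lattice points is Σ gcd(|Δx|,|Δy|) = gcd(25,12) + gcd(48,9) + gcd(55,31) + gcd(24,19) + gcd(6,53) = 1+3+1+1+1 = 7.
Pick's theorem gives I = A − B/2 + 1 = 2785/2 − 7/2 + 1 = 1390, so the closed region contains I + B = 1390 + 7 = 1397 lattice points.

1397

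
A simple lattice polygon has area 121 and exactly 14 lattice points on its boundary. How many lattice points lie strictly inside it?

115

Pick's theorem A = I + B/2 − 1 rearranges to I = A − B/2 + 1 = 121 − 14/2 + 1 = 115.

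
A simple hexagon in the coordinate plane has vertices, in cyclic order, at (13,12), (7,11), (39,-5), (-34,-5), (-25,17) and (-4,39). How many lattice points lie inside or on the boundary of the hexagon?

1515

The shoelace formula gives twice the area as |[13·11 − 7·12] + [7·(-5) − 39·11] + [39·(-5) − (-34)·(-5)] + [(-34)·17 − (-25)·(-5)] + [(-25)·39 − (-4)·17] + [(-4)·12 − 13·39]| = 2935, so the area is 2935/2.
The number of boundary lattice points is Σ gcd(|Δx|,|Δy|) = gcd(6,1) + gcd(32,16) + gcd(73,0) + gcd(9,22) + gcd(21,22) + gcd(17,27) = 1+16+73+1+1+1 = 93.
Pick's theorem gives I = A − B/2 + 1 = 2935/2 − 93/2 + 1 = 1422, so the closed region contains I + B = 1422 + 93 = 1515 lattice points.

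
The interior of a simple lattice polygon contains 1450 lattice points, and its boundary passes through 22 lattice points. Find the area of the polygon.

Pick's theorem states A = I + B/2 − 1, so A = 1450 + 22/2 − 1 = 1460.

1460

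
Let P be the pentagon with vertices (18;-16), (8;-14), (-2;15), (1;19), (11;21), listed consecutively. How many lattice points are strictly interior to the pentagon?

411

Using the shoelace formula, 2A = |[18·(-14) − 8·(-16)] + [8·15 − (-2)·(-14)] + [(-2)·19 − 1·15] + [1·21 − 11·19] + [11·(-16) − 18·21]| = 827, so the area is 827/2.
Summing gcd(|Δx|,|Δy|) over the edges gives the boundary count: gcd(10,2) + gcd(10,29) + gcd(3,4) + gcd(10,2) + gcd(7,37) = 2+1+1+2+1 = 7.
By Pick's theorem A = I + B/2 − 1, so I = 827/2 − 7/2 + 1 = 411.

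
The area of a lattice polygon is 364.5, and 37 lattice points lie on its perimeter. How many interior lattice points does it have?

347

From Pick's theorem, I = A − B/2 + 1 = 364.5 − 37/2 + 1 = 347.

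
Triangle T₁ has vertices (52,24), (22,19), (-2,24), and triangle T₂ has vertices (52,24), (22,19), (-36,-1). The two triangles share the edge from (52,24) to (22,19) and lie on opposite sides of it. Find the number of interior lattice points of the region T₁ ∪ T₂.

262

The union is the simple quadrilateral with vertices (52,24), (-2,24), (22,19), (-36,-1) in order.
Using the shoelace formula, 2A = |[52·24 − (-2)·24] + [(-2)·19 − 22·24] + [22·(-1) − (-36)·19] + [(-36)·24 − 52·(-1)]| = 580, so the area is 290.
Summing gcd(|Δx|,|Δy|) over the edges gives the boundary count: gcd(54,0) + gcd(24,5) + gcd(58,20) + gcd(88,25) = 54+1+2+1 = 58.
By Pick's theorem I = A − B/2 + 1 = 290 − 58/2 + 1 = 262.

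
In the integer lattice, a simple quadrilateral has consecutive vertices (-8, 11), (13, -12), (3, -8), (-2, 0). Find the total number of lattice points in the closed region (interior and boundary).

80

Using the shoelace formula, 2A = |[(-8)·(-12) − 13·11] + [13·(-8) − 3·(-12)] + [3·0 − (-2)·(-8)] + [(-2)·11 − (-8)·0]| = 153, so the area is 76.5.
The number of boundary lattice points is Σ gcd(|Δx|,|Δy|) = gcd(21,23) + gcd(10,4) + gcd(5,8) + gcd(6,11) = 1+2+1+1 = 5.
Pick's theorem gives I = A − B/2 + 1 = 76.5 − 5/2 + 1 = 75, so the closed region contains I + B = 75 + 5 = 80 lattice points.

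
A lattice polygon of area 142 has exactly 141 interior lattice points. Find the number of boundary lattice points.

Pick's theorem gives A = I + B/2 − 1, so B = 2(A − I + 1) = 2(142 − 141 + 1) = 4.

4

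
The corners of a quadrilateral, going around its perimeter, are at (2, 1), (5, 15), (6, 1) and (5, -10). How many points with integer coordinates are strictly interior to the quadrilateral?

Using the shoelace formula, 2A = |[2·15 − 5·1] + [5·1 − 6·15] + [6·(-10) − 5·1] + [5·1 − 2·(-10)]| = 100, so the area is 50.
Summing gcd(|Δx|,|Δy|) over the edges gives the boundary count: gcd(3,14) + gcd(1,14) + gcd(1,11) + gcd(3,11) = 1+1+1+1 = 4.
Pick's theorem gives I = A − B/2 + 1 = 50 − 4/2 + 1 = 49.

49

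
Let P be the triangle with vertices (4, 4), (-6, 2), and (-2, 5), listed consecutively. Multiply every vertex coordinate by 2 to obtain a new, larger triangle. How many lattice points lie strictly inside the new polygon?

41

The shoelace formula gives twice the area as |(4·2 − (-6)·4) + ((-6)·5 − (-2)·2) + ((-2)·4 − 4·5)| = 22, so the area is 11.
Along each edge there are gcd(|Δx|,|Δy|)+1 lattice points, so counting each shared vertex once the boundary has gcd(10,2) + gcd(4,3) + gcd(6,1) = 2+1+1 = 4.
Scaling by 2 multiplies the area by 2² = 4 (so the new area is 44) and multiplies the boundary lattice-point count by 2, giving 8.
By Pick's theorem, the interior count of the dilated polygon is 44 − 8/2 + 1 = 41.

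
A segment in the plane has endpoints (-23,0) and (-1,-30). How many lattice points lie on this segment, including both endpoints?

The number of lattice points on a segment between lattice points is gcd(|Δx|,|Δy|) + 1 = gcd(22,30) + 1 = 2 + 1 = 3.

3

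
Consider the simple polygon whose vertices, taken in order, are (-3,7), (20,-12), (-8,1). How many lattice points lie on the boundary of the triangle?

The number of boundary lattice points is Σ gcd(|Δx|,|Δy|) = gcd(23,19) + gcd(28,13) + gcd(5,6) = 1+1+1 = 3.

3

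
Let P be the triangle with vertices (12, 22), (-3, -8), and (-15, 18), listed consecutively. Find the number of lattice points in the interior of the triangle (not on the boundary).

367

Using the shoelace formula, 2A = |[12·(-8) − (-3)·22] + [(-3)·18 − (-15)·(-8)] + [(-15)·22 − 12·18]| = 750, so the area is 375.
The number of boundary lattice points is Σ gcd(|Δx|,|Δy|) = gcd(15,30) + gcd(12,26) + gcd(27,4) = 15+2+1 = 18.
By Pick's theorem A = I + B/2 − 1, so I = 375 − 18/2 + 1 = 367.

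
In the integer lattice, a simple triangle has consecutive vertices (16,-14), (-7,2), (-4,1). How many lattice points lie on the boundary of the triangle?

7

Summing gcd(|Δx|,|Δy|) over the edges gives the boundary count: gcd(23,16) + gcd(3,1) + gcd(20,15) = 1+1+5 = 7.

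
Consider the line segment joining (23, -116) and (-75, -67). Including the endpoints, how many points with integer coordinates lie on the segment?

The number of lattice points on a segment between lattice points is gcd(|Δx|,|Δy|) + 1 = gcd(98,49) + 1 = 49 + 1 = 50.

50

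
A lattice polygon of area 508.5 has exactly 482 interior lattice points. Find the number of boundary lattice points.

Pick's theorem gives A = I + B/2 − 1, so B = 2(A − I + 1) = 2(508.5 − 482 + 1) = 55.

55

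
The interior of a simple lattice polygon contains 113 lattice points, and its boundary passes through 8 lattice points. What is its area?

116

Pick's theorem states A = I + B/2 − 1, so A = 113 + 8/2 − 1 = 116.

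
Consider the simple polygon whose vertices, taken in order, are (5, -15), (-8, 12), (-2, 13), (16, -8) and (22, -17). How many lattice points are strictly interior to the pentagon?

333

By the shoelace formula, twice the signed area is |[5·12 − (-8)·(-15)] + [(-8)·13 − (-2)·12] + [(-2)·(-8) − 16·13] + [16·(-17) − 22·(-8)] + [22·(-15) − 5·(-17)]| = 673, so the area is 673/2.
The number of boundary lattice points is Σ gcd(|Δx|,|Δy|) = gcd(13,27) + gcd(6,1) + gcd(18,21) + gcd(6,9) + gcd(17,2) = 1+1+3+3+1 = 9.
By Pick's theorem A = I + B/2 − 1, so I = 673/2 − 9/2 + 1 = 333.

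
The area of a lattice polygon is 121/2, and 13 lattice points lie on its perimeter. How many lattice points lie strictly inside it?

Pick's theorem A = I + B/2 − 1 rearranges to I = A − B/2 + 1 = 121/2 − 13/2 + 1 = 55.

55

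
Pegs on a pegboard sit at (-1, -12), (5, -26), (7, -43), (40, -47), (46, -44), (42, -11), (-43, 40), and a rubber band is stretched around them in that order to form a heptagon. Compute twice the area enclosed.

Using the shoelace formula, 2A = |[(-1)·(-26) − 5·(-12)] + [5·(-43) − 7·(-26)] + [7·(-47) − 40·(-43)] + [40·(-44) − 46·(-47)] + [46·(-11) − 42·(-44)] + [42·40 − (-43)·(-11)] + [(-43)·(-12) − (-1)·40]| = 4951, so the area is 2475.5.

4951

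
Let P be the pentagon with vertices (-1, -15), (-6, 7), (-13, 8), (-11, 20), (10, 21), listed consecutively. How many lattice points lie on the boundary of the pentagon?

Summing gcd(|Δx|,|Δy|) over the edges gives the boundary count: gcd(5,22) + gcd(7,1) + gcd(2,12) + gcd(21,1) + gcd(11,36) = 1+1+2+1+1 = 6.

6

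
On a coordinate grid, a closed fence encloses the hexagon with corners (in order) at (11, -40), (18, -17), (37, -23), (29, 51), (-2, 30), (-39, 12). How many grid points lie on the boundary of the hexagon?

8

Along each edge there are gcd(|Δx|,|Δy|)+1 lattice points, so counting each shared vertex once the boundary has gcd(7,23) + gcd(19,6) + gcd(8,74) + gcd(31,21) + gcd(37,18) + gcd(50,52) = 1+1+2+1+1+2 = 8.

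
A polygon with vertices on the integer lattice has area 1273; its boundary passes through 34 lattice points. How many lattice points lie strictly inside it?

From Pick's theorem, I = A − B/2 + 1 = 1273 − 34/2 + 1 = 1257.

1257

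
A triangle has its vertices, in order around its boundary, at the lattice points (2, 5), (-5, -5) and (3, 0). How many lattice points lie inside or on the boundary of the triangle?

25

The shoelace formula gives twice the area as |[2·(-5) − (-5)·5] + [(-5)·0 − 3·(-5)] + [3·5 − 2·0]| = 45, so the area is 45/2.
Summing gcd(|Δx|,|Δy|) over the edges gives the boundary count: gcd(7,10) + gcd(8,5) + gcd(1,5) = 1+1+1 = 3.
Pick's theorem gives I = A − B/2 + 1 = 45/2 − 3/2 + 1 = 22, so the closed region contains I + B = 22 + 3 = 25 lattice points.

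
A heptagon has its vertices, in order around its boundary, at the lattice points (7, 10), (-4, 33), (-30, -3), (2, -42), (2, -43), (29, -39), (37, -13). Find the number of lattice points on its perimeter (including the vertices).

Summing gcd(|Δx|,|Δy|) over the edges gives the boundary count: gcd(11,23) + gcd(26,36) + gcd(32,39) + gcd(0,1) + gcd(27,4) + gcd(8,26) + gcd(30,23) = 1+2+1+1+1+2+1 = 9.

9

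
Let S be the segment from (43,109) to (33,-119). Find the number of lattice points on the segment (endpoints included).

3

The number of lattice points on a segment between lattice points is gcd(|Δx|,|Δy|) + 1 = gcd(10,228) + 1 = 2 + 1 = 3.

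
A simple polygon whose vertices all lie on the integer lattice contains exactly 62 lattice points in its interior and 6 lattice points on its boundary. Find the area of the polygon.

64

By Pick's theorem, A = I + B/2 − 1 = 62 + 6/2 − 1 = 64.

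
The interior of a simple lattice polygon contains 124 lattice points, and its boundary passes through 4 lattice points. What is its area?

Pick's theorem states A = I + B/2 − 1, so A = 124 + 4/2 − 1 = 125.

125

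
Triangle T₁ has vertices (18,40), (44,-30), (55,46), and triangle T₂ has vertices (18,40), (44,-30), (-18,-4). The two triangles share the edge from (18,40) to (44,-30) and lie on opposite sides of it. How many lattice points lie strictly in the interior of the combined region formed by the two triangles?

The union is the simple quadrilateral with vertices (18,40), (55,46), (44,-30), (-18,-4) in order.
By the shoelace formula, twice the signed area is |[18·46 − 55·40] + [55·(-30) − 44·46] + [44·(-4) − (-18)·(-30)] + [(-18)·40 − 18·(-4)]| = 6410, so the area is 3205.
The number of boundary lattice points is Σ gcd(|Δx|,|Δy|) = gcd(37,6) + gcd(11,76) + gcd(62,26) + gcd(36,44) = 1+1+2+4 = 8.
By Pick's theorem I = A − B/2 + 1 = 3205 − 8/2 + 1 = 3202.

3202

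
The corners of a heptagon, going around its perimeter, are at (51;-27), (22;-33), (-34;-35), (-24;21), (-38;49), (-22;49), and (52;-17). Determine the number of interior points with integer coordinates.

4186

The shoelace formula gives twice the area as |(51·(-33) − 22·(-27)) + (22·(-35) − (-34)·(-33)) + ((-34)·21 − (-24)·(-35)) + ((-24)·49 − (-38)·21) + ((-38)·49 − (-22)·49) + ((-22)·(-17) − 52·49) + (52·(-27) − 51·(-17))| = 8408, so the area is 4204.
The number of boundary lattice points is Σ gcd(|Δx|,|Δy|) = gcd(29,6) + gcd(56,2) + gcd(10,56) + gcd(14,28) + gcd(16,0) + gcd(74,66) + gcd(1,10) = 1+2+2+14+16+2+1 = 38.
Pick's theorem gives I = A − B/2 + 1 = 4204 − 38/2 + 1 = 4186.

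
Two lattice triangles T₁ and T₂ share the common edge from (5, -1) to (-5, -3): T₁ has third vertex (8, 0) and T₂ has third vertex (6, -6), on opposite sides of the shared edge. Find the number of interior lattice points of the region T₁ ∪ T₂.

The union is the simple quadrilateral with vertices (5, -1), (8, 0), (-5, -3), (6, -6) in order.
The shoelace formula gives twice the area as |[5·0 − 8·(-1)] + [8·(-3) − (-5)·0] + [(-5)·(-6) − 6·(-3)] + [6·(-1) − 5·(-6)]| = 56, so the area is 28.
The number of boundary lattice points is Σ gcd(|Δx|,|Δy|) = gcd(3,1) + gcd(13,3) + gcd(11,3) + gcd(1,5) = 1+1+1+1 = 4.
By Pick's theorem I = A − B/2 + 1 = 28 − 4/2 + 1 = 27.

27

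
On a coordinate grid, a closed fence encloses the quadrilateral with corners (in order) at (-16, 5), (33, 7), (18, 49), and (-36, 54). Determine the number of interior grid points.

2315

Using the shoelace formula, 2A = |((-16)·7 − 33·5) + (33·49 − 18·7) + (18·54 − (-36)·49) + ((-36)·5 − (-16)·54)| = 4634, so the area is 2317.
The number of boundary lattice points is Σ gcd(|Δx|,|Δy|) = gcd(49,2) + gcd(15,42) + gcd(54,5) + gcd(20,49) = 1+3+1+1 = 6.
Pick's theorem gives I = A − B/2 + 1 = 2317 − 6/2 + 1 = 2315.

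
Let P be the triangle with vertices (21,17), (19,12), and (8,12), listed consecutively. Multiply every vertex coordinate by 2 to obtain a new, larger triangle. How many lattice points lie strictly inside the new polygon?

Using the shoelace formula, 2A = |(21·12 − 19·17) + (19·12 − 8·12) + (8·17 − 21·12)| = 55, so the area is 55/2.
Summing gcd(|Δx|,|Δy|) over the edges gives the boundary count: gcd(2,5) + gcd(11,0) + gcd(13,5) = 1+11+1 = 13.
Scaling by 2 multiplies the area by 2² = 4 (so the new area is 110) and multiplies the boundary lattice-point count by 2, giving 26.
By Pick's theorem, the interior count of the dilated polygon is 110 − 26/2 + 1 = 98.

98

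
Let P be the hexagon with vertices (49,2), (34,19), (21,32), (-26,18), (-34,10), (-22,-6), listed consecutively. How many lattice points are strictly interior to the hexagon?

1881

The shoelace formula gives twice the area as |(49·19 − 34·2) + (34·32 − 21·19) + (21·18 − (-26)·32) + ((-26)·10 − (-34)·18) + ((-34)·(-6) − (-22)·10) + ((-22)·2 − 49·(-6))| = 3788, so the area is 1894.
The number of boundary lattice points is Σ gcd(|Δx|,|Δy|) = gcd(15,17) + gcd(13,13) + gcd(47,14) + gcd(8,8) + gcd(12,16) + gcd(71,8) = 1+13+1+8+4+1 = 28.
Pick's theorem gives I = A − B/2 + 1 = 1894 − 28/2 + 1 = 1881.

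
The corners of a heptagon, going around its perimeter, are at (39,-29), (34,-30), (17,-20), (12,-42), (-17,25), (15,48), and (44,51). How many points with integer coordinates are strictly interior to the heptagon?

Using the shoelace formula, 2A = |(39·(-30) − 34·(-29)) + (34·(-20) − 17·(-30)) + (17·(-42) − 12·(-20)) + (12·25 − (-17)·(-42)) + ((-17)·48 − 15·25) + (15·51 − 44·48) + (44·(-29) − 39·51)| = 7045, so the area is 7045/2.
The number of boundary lattice points is Σ gcd(|Δx|,|Δy|) = gcd(5,1) + gcd(17,10) + gcd(5,22) + gcd(29,67) + gcd(32,23) + gcd(29,3) + gcd(5,80) = 1+1+1+1+1+1+5 = 11.
By Pick's theorem A = I + B/2 − 1, so I = 7045/2 − 11/2 + 1 = 3518.

3518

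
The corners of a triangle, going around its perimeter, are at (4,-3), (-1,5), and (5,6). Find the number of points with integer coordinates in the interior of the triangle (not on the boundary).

The shoelace formula gives twice the area as |(4·5 − (-1)·(-3)) + ((-1)·6 − 5·5) + (5·(-3) − 4·6)| = 53, so the area is 26.5.
The number of boundary lattice points is Σ gcd(|Δx|,|Δy|) = gcd(5,8) + gcd(6,1) + gcd(1,9) = 1+1+1 = 3.
Pick's theorem gives I = A − B/2 + 1 = 26.5 − 3/2 + 1 = 26.

26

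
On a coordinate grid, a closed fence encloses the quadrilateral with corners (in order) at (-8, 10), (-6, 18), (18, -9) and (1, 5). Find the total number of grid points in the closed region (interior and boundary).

107

Using the shoelace formula, 2A = |((-8)·18 − (-6)·10) + ((-6)·(-9) − 18·18) + (18·5 − 1·(-9)) + (1·10 − (-8)·5)| = 205, so the area is 205/2.
Along each edge there are gcd(|Δx|,|Δy|)+1 lattice points, so counting each shared vertex once the boundary has gcd(2,8) + gcd(24,27) + gcd(17,14) + gcd(9,5) = 2+3+1+1 = 7.
Pick's theorem gives I = A − B/2 + 1 = 205/2 − 7/2 + 1 = 100, so the closed region contains I + B = 100 + 7 = 107 lattice points.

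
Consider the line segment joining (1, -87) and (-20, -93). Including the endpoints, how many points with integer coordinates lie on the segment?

The number of lattice points on a segment between lattice points is gcd(|Δx|,|Δy|) + 1 = gcd(21,6) + 1 = 3 + 1 = 4.

4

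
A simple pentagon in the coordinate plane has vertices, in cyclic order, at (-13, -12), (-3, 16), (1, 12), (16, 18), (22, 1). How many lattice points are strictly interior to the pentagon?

By the shoelace formula, twice the signed area is |((-13)·16 − (-3)·(-12)) + ((-3)·12 − 1·16) + (1·18 − 16·12) + (16·1 − 22·18) + (22·(-12) − (-13)·1)| = 1101, so the area is 1101/2.
Along each edge there are gcd(|Δx|,|Δy|)+1 lattice points, so counting each shared vertex once the boundary has gcd(10,28) + gcd(4,4) + gcd(15,6) + gcd(6,17) + gcd(35,13) = 2+4+3+1+1 = 11.
Pick's theorem gives I = A − B/2 + 1 = 1101/2 − 11/2 + 1 = 546.

546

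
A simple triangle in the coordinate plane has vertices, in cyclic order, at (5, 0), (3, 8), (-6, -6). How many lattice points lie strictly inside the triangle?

49

By the shoelace formula, twice the signed area is |(5·8 − 3·0) + (3·(-6) − (-6)·8) + ((-6)·0 − 5·(-6))| = 100, so the area is 50.
Along each edge there are gcd(|Δx|,|Δy|)+1 lattice points, so counting each shared vertex once the boundary has gcd(2,8) + gcd(9,14) + gcd(11,6) = 2+1+1 = 4.
By Pick's theorem A = I + B/2 − 1, so I = 50 − 4/2 + 1 = 49.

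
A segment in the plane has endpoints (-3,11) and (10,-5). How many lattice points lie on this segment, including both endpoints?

The number of lattice points on a segment between lattice points is gcd(|Δx|,|Δy|) + 1 = gcd(13,16) + 1 = 1 + 1 = 2.

2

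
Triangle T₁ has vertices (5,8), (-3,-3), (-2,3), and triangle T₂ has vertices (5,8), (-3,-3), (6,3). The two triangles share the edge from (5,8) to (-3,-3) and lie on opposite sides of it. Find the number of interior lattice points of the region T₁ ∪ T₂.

The union is the simple quadrilateral with vertices (5,8), (-2,3), (-3,-3), (6,3) in order.
By the shoelace formula, twice the signed area is |[5·3 − (-2)·8] + [(-2)·(-3) − (-3)·3] + [(-3)·3 − 6·(-3)] + [6·8 − 5·3]| = 88, so the area is 44.
Along each edge there are gcd(|Δx|,|Δy|)+1 lattice points, so counting each shared vertex once the boundary has gcd(7,5) + gcd(1,6) + gcd(9,6) + gcd(1,5) = 1+1+3+1 = 6.
By Pick's theorem I = A − B/2 + 1 = 44 − 6/2 + 1 = 42.

42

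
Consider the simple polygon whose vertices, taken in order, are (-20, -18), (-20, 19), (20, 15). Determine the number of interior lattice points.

720

By the shoelace formula, twice the signed area is |((-20)·19 − (-20)·(-18)) + ((-20)·15 − 20·19) + (20·(-18) − (-20)·15)| = 1480, so the area is 740.
The number of boundary lattice points is Σ gcd(|Δx|,|Δy|) = gcd(0,37) + gcd(40,4) + gcd(40,33) = 37+4+1 = 42.
By Pick's theorem A = I + B/2 − 1, so I = 740 − 42/2 + 1 = 720.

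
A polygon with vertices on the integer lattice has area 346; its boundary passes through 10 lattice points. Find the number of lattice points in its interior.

Pick's theorem A = I + B/2 − 1 rearranges to I = A − B/2 + 1 = 346 − 10/2 + 1 = 342.

342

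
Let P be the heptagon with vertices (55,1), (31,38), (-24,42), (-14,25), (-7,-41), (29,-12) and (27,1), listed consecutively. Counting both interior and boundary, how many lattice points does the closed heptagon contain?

3322

Using the shoelace formula, 2A = |(55·38 − 31·1) + (31·42 − (-24)·38) + ((-24)·25 − (-14)·42) + ((-14)·(-41) − (-7)·25) + ((-7)·(-12) − 29·(-41)) + (29·1 − 27·(-12)) + (27·1 − 55·1)| = 6608, so the area is 3304.
Along each edge there are gcd(|Δx|,|Δy|)+1 lattice points, so counting each shared vertex once the boundary has gcd(24,37) + gcd(55,4) + gcd(10,17) + gcd(7,66) + gcd(36,29) + gcd(2,13) + gcd(28,0) = 1+1+1+1+1+1+28 = 34.
Pick's theorem gives I = A − B/2 + 1 = 3304 − 34/2 + 1 = 3288, so the closed region contains I + B = 3288 + 34 = 3322 lattice points.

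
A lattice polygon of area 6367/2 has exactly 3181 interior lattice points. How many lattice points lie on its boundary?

7

Pick's theorem gives A = I + B/2 − 1, so B = 2(A − I + 1) = 2(6367/2 − 3181 + 1) = 7.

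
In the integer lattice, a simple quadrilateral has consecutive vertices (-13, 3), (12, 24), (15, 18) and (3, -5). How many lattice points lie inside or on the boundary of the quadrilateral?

346

Using the shoelace formula, 2A = |((-13)·24 − 12·3) + (12·18 − 15·24) + (15·(-5) − 3·18) + (3·3 − (-13)·(-5))| = 677, so the area is 338.5.
Summing gcd(|Δx|,|Δy|) over the edges gives the boundary count: gcd(25,21) + gcd(3,6) + gcd(12,23) + gcd(16,8) = 1+3+1+8 = 13.
Pick's theorem gives I = A − B/2 + 1 = 338.5 − 13/2 + 1 = 333, so the closed region contains I + B = 333 + 13 = 346 lattice points.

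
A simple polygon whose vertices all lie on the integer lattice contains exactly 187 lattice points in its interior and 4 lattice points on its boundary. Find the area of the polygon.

188

By Pick's theorem, A = I + B/2 − 1 = 187 + 4/2 − 1 = 188.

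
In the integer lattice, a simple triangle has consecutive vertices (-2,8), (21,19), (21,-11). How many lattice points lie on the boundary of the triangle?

32

Along each edge there are gcd(|Δx|,|Δy|)+1 lattice points, so counting each shared vertex once the boundary has gcd(23,11) + gcd(0,30) + gcd(23,19) = 1+30+1 = 32.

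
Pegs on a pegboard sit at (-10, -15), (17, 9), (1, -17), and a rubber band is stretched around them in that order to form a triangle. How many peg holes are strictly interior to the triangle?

157

Using the shoelace formula, 2A = |[(-10)·9 − 17·(-15)] + [17·(-17) − 1·9] + [1·(-15) − (-10)·(-17)]| = 318, so the area is 159.
Summing gcd(|Δx|,|Δy|) over the edges gives the boundary count: gcd(27,24) + gcd(16,26) + gcd(11,2) = 3+2+1 = 6.
Pick's theorem gives I = A − B/2 + 1 = 159 − 6/2 + 1 = 157.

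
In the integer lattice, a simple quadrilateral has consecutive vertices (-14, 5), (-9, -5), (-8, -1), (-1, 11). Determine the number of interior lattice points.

69

Using the shoelace formula, 2A = |((-14)·(-5) − (-9)·5) + ((-9)·(-1) − (-8)·(-5)) + ((-8)·11 − (-1)·(-1)) + ((-1)·5 − (-14)·11)| = 144, so the area is 72.
Along each edge there are gcd(|Δx|,|Δy|)+1 lattice points, so counting each shared vertex once the boundary has gcd(5,10) + gcd(1,4) + gcd(7,12) + gcd(13,6) = 5+1+1+1 = 8.
By Pick's theorem A = I + B/2 − 1, so I = 72 − 8/2 + 1 = 69.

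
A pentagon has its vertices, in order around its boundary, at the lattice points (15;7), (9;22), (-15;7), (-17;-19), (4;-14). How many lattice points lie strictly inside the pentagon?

804

Using the shoelace formula, 2A = |[15·22 − 9·7] + [9·7 − (-15)·22] + [(-15)·(-19) − (-17)·7] + [(-17)·(-14) − 4·(-19)] + [4·7 − 15·(-14)]| = 1616, so the area is 808.
Summing gcd(|Δx|,|Δy|) over the edges gives the boundary count: gcd(6,15) + gcd(24,15) + gcd(2,26) + gcd(21,5) + gcd(11,21) = 3+3+2+1+1 = 10.
By Pick's theorem A = I + B/2 − 1, so I = 808 − 10/2 + 1 = 804.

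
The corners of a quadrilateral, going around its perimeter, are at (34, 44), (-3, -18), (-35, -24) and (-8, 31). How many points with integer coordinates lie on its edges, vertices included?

The number of boundary lattice points is Σ gcd(|Δx|,|Δy|) = gcd(37,62) + gcd(32,6) + gcd(27,55) + gcd(42,13) = 1+2+1+1 = 5.

5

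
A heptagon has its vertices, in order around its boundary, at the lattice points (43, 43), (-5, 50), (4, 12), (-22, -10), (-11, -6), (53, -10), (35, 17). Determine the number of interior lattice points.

2393

The shoelace formula gives twice the area as |[43·50 − (-5)·43] + [(-5)·12 − 4·50] + [4·(-10) − (-22)·12] + [(-22)·(-6) − (-11)·(-10)] + [(-11)·(-10) − 53·(-6)] + [53·17 − 35·(-10)] + [35·43 − 43·17]| = 4804, so the area is 2402.
Along each edge there are gcd(|Δx|,|Δy|)+1 lattice points, so counting each shared vertex once the boundary has gcd(48,7) + gcd(9,38) + gcd(26,22) + gcd(11,4) + gcd(64,4) + gcd(18,27) + gcd(8,26) = 1+1+2+1+4+9+2 = 20.
Pick's theorem gives I = A − B/2 + 1 = 2402 − 20/2 + 1 = 2393.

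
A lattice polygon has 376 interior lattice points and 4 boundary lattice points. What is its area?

377

By Pick's theorem, A = I + B/2 − 1 = 376 + 4/2 − 1 = 377.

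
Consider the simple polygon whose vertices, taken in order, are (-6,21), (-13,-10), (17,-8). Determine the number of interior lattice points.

457

Using the shoelace formula, 2A = |[(-6)·(-10) − (-13)·21] + [(-13)·(-8) − 17·(-10)] + [17·21 − (-6)·(-8)]| = 916, so the area is 458.
Along each edge there are gcd(|Δx|,|Δy|)+1 lattice points, so counting each shared vertex once the boundary has gcd(7,31) + gcd(30,2) + gcd(23,29) = 1+2+1 = 4.
Pick's theorem gives I = A − B/2 + 1 = 458 − 4/2 + 1 = 457.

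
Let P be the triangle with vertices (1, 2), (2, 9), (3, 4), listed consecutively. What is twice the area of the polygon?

12

Using the shoelace formula, 2A = |[1·9 − 2·2] + [2·4 − 3·9] + [3·2 − 1·4]| = 12, so the area is 6.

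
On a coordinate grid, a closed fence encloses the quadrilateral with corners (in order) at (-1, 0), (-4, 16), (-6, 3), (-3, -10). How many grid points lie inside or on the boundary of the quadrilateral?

67

By the shoelace formula, twice the signed area is |((-1)·16 − (-4)·0) + ((-4)·3 − (-6)·16) + ((-6)·(-10) − (-3)·3) + ((-3)·0 − (-1)·(-10))| = 127, so the area is 63.5.
Summing gcd(|Δx|,|Δy|) over the edges gives the boundary count: gcd(3,16) + gcd(2,13) + gcd(3,13) + gcd(2,10) = 1+1+1+2 = 5.
Pick's theorem gives I = A − B/2 + 1 = 63.5 − 5/2 + 1 = 62, so the closed region contains I + B = 62 + 5 = 67 lattice points.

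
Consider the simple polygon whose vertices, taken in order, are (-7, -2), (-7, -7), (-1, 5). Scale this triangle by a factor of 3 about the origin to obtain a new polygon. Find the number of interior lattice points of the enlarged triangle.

118

The shoelace formula gives twice the area as |[(-7)·(-7) − (-7)·(-2)] + [(-7)·5 − (-1)·(-7)] + [(-1)·(-2) − (-7)·5]| = 30, so the area is 15.
Along each edge there are gcd(|Δx|,|Δy|)+1 lattice points, so counting each shared vertex once the boundary has gcd(0,5) + gcd(6,12) + gcd(6,7) = 5+6+1 = 12.
Scaling by 3 multiplies the area by 3² = 9 (so the new area is 135) and multiplies the boundary lattice-point count by 3, giving 36.
By Pick's theorem, the interior count of the dilated polygon is 135 − 36/2 + 1 = 118.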